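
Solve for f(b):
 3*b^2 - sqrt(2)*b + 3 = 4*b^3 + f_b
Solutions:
 f(b) = C1 - b^4 + b^3 - sqrt(2)*b^2/2 + 3*b


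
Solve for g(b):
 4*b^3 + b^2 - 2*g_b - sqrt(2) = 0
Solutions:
 g(b) = C1 + b^4/2 + b^3/6 - sqrt(2)*b/2


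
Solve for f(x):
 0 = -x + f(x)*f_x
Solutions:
 f(x) = -sqrt(C1 + x^2)
 f(x) = sqrt(C1 + x^2)


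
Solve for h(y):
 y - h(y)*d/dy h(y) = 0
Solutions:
 h(y) = -sqrt(C1 + y^2)
 h(y) = sqrt(C1 + y^2)


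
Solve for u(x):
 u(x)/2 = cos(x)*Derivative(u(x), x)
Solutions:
 u(x) = C1*(sin(x) + 1)^(1/4)/(sin(x) - 1)^(1/4)


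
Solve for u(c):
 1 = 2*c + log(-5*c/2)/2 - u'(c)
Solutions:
 u(c) = C1 + c^2 + c*log(-c)/2 + c*(-3/2 - log(2) + log(10)/2)


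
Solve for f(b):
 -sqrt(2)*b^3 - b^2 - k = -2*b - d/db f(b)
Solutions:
 f(b) = C1 + sqrt(2)*b^4/4 + b^3/3 - b^2 + b*k


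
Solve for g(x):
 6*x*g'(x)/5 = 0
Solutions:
 g(x) = C1


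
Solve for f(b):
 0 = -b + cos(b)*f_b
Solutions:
 f(b) = C1 + Integral(b/cos(b), b)


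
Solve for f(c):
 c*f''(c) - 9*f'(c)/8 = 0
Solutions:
 f(c) = C1 + C2*c^(17/8)


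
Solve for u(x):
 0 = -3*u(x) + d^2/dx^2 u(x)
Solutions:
 u(x) = C1*exp(-sqrt(3)*x) + C2*exp(sqrt(3)*x)


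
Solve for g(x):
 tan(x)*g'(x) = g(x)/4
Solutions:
 g(x) = C1*sin(x)^(1/4)


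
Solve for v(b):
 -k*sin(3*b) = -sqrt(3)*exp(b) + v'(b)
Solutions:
 v(b) = C1 + k*cos(3*b)/3 + sqrt(3)*exp(b)


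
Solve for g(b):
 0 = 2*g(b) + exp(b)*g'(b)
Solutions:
 g(b) = C1*exp(2*exp(-b))


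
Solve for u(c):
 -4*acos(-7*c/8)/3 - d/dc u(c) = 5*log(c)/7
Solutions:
 u(c) = C1 - 5*c*log(c)/7 - 4*c*acos(-7*c/8)/3 + 5*c/7 - 4*sqrt(64 - 49*c^2)/21


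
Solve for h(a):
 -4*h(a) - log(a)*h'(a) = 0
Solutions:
 h(a) = C1*exp(-4*li(a))


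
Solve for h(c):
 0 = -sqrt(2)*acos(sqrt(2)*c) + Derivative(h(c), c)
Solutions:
 h(c) = C1 + sqrt(2)*(c*acos(sqrt(2)*c) - sqrt(2)*sqrt(1 - 2*c^2)/2)


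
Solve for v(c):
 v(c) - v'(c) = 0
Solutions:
 v(c) = C1*exp(c)


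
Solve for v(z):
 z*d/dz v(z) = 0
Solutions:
 v(z) = C1


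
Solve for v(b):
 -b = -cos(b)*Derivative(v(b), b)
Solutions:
 v(b) = C1 + Integral(b/cos(b), b)


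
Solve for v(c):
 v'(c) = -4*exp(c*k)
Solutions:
 v(c) = C1 - 4*exp(c*k)/k


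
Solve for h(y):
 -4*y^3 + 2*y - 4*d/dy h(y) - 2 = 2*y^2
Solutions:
 h(y) = C1 - y^4/4 - y^3/6 + y^2/4 - y/2


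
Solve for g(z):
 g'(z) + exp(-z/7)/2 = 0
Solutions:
 g(z) = C1 + 7*exp(-z/7)/2


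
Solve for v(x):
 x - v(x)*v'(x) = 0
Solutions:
 v(x) = -sqrt(C1 + x^2)
 v(x) = sqrt(C1 + x^2)


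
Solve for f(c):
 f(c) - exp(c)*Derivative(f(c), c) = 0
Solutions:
 f(c) = C1*exp(-exp(-c))


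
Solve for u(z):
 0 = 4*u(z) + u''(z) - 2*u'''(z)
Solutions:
 u(z) = C1*exp(z*(-(12*sqrt(327) + 217)^(1/3) - 1/(12*sqrt(327) + 217)^(1/3) + 2)/12)*sin(sqrt(3)*z*(-(12*sqrt(327) + 217)^(1/3) + (12*sqrt(327) + 217)^(-1/3))/12) + C2*exp(z*(-(12*sqrt(327) + 217)^(1/3) - 1/(12*sqrt(327) + 217)^(1/3) + 2)/12)*cos(sqrt(3)*z*(-(12*sqrt(327) + 217)^(1/3) + (12*sqrt(327) + 217)^(-1/3))/12) + C3*exp(z*((12*sqrt(327) + 217)^(-1/3) + 1 + (12*sqrt(327) + 217)^(1/3))/6)


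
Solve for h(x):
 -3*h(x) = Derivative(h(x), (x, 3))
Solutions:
 h(x) = C3*exp(-3^(1/3)*x) + (C1*sin(3^(5/6)*x/2) + C2*cos(3^(5/6)*x/2))*exp(3^(1/3)*x/2)


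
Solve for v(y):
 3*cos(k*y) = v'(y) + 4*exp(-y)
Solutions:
 v(y) = C1 + 4*exp(-y) + 3*sin(k*y)/k


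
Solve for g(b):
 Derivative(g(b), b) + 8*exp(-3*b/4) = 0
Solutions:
 g(b) = C1 + 32*exp(-3*b/4)/3


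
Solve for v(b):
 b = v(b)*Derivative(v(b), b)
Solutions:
 v(b) = -sqrt(C1 + b^2)
 v(b) = sqrt(C1 + b^2)


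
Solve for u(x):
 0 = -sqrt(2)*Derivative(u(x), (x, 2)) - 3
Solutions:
 u(x) = C1 + C2*x - 3*sqrt(2)*x^2/4


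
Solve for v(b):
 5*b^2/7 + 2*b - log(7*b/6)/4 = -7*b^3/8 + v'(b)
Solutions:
 v(b) = C1 + 7*b^4/32 + 5*b^3/21 + b^2 - b*log(b)/4 - b*log(7)/4 + b/4 + b*log(6)/4


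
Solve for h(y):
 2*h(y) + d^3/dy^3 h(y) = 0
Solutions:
 h(y) = C3*exp(-2^(1/3)*y) + (C1*sin(2^(1/3)*sqrt(3)*y/2) + C2*cos(2^(1/3)*sqrt(3)*y/2))*exp(2^(1/3)*y/2)


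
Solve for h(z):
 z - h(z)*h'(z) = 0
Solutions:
 h(z) = -sqrt(C1 + z^2)
 h(z) = sqrt(C1 + z^2)


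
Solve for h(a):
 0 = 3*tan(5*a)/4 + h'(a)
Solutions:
 h(a) = C1 + 3*log(cos(5*a))/20


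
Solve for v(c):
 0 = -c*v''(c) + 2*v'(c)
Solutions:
 v(c) = C1 + C2*c^3


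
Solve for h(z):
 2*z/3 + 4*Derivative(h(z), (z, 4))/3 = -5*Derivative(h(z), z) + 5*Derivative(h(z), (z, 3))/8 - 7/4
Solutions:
 h(z) = C1 + C2*exp(z*(5*5^(2/3)/(64*sqrt(36714) + 12263)^(1/3) + 10 + 5^(1/3)*(64*sqrt(36714) + 12263)^(1/3))/64)*sin(sqrt(3)*5^(1/3)*z*(-(64*sqrt(36714) + 12263)^(1/3) + 5*5^(1/3)/(64*sqrt(36714) + 12263)^(1/3))/64) + C3*exp(z*(5*5^(2/3)/(64*sqrt(36714) + 12263)^(1/3) + 10 + 5^(1/3)*(64*sqrt(36714) + 12263)^(1/3))/64)*cos(sqrt(3)*5^(1/3)*z*(-(64*sqrt(36714) + 12263)^(1/3) + 5*5^(1/3)/(64*sqrt(36714) + 12263)^(1/3))/64) + C4*exp(z*(-5^(1/3)*(64*sqrt(36714) + 12263)^(1/3) - 5*5^(2/3)/(64*sqrt(36714) + 12263)^(1/3) + 5)/32) - z^2/15 - 7*z/20


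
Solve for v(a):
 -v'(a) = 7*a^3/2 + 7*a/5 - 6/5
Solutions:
 v(a) = C1 - 7*a^4/8 - 7*a^2/10 + 6*a/5


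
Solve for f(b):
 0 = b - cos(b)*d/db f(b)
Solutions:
 f(b) = C1 + Integral(b/cos(b), b)


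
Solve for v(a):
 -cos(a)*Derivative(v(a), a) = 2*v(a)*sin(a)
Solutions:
 v(a) = C1*cos(a)^2


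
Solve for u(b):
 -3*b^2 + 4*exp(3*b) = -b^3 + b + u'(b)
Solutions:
 u(b) = C1 + b^4/4 - b^3 - b^2/2 + 4*exp(3*b)/3


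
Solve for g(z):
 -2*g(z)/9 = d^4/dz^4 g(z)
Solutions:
 g(z) = (C1*sin(2^(3/4)*sqrt(3)*z/6) + C2*cos(2^(3/4)*sqrt(3)*z/6))*exp(-2^(3/4)*sqrt(3)*z/6) + (C3*sin(2^(3/4)*sqrt(3)*z/6) + C4*cos(2^(3/4)*sqrt(3)*z/6))*exp(2^(3/4)*sqrt(3)*z/6)


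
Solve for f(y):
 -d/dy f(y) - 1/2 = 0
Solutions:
 f(y) = C1 - y/2


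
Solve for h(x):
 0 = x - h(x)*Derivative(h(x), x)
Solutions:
 h(x) = -sqrt(C1 + x^2)
 h(x) = sqrt(C1 + x^2)


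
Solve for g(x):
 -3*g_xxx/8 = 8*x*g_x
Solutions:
 g(x) = C1 + Integral(C2*airyai(-4*3^(2/3)*x/3) + C3*airybi(-4*3^(2/3)*x/3), x)


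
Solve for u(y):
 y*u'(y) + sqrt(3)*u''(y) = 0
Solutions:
 u(y) = C1 + C2*erf(sqrt(2)*3^(3/4)*y/6)


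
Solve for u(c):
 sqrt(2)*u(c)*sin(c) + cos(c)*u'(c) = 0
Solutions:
 u(c) = C1*cos(c)^(sqrt(2))


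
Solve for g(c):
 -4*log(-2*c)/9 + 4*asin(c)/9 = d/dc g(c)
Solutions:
 g(c) = C1 - 4*c*log(-c)/9 + 4*c*asin(c)/9 - 4*c*log(2)/9 + 4*c/9 + 4*sqrt(1 - c^2)/9


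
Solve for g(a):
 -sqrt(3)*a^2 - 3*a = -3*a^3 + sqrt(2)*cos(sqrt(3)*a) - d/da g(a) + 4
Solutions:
 g(a) = C1 - 3*a^4/4 + sqrt(3)*a^3/3 + 3*a^2/2 + 4*a + sqrt(6)*sin(sqrt(3)*a)/3


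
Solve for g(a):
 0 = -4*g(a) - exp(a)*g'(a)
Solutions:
 g(a) = C1*exp(4*exp(-a))


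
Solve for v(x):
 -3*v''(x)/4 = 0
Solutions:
 v(x) = C1 + C2*x


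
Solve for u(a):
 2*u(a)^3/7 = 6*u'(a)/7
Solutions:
 u(a) = -sqrt(6)*sqrt(-1/(C1 + a))/2
 u(a) = sqrt(6)*sqrt(-1/(C1 + a))/2


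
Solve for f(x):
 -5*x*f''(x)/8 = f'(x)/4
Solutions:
 f(x) = C1 + C2*x^(3/5)


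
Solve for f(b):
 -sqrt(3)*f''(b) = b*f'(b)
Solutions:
 f(b) = C1 + C2*erf(sqrt(2)*3^(3/4)*b/6)


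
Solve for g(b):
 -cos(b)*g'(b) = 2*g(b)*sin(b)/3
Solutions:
 g(b) = C1*cos(b)^(2/3)


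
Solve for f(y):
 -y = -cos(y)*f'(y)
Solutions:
 f(y) = C1 + Integral(y/cos(y), y)


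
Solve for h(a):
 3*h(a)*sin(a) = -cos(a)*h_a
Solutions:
 h(a) = C1*cos(a)^3


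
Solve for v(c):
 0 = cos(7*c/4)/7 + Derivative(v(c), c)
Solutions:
 v(c) = C1 - 4*sin(7*c/4)/49


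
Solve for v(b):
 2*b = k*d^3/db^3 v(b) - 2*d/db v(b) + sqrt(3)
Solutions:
 v(b) = C1 + C2*exp(-sqrt(2)*b*sqrt(1/k)) + C3*exp(sqrt(2)*b*sqrt(1/k)) - b^2/2 + sqrt(3)*b/2


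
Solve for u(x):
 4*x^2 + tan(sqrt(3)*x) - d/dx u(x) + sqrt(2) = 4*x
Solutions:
 u(x) = C1 + 4*x^3/3 - 2*x^2 + sqrt(2)*x - sqrt(3)*log(cos(sqrt(3)*x))/3


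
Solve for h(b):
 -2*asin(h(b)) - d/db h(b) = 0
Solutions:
 Integral(1/asin(_y), (_y, h(b))) = C1 - 2*b


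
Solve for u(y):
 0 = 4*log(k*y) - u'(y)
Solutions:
 u(y) = C1 + 4*y*log(k*y) - 4*y


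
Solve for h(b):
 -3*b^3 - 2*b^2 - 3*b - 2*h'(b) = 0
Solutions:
 h(b) = C1 - 3*b^4/8 - b^3/3 - 3*b^2/4


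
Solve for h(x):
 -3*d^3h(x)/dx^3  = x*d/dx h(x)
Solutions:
 h(x) = C1 + Integral(C2*airyai(-3^(2/3)*x/3) + C3*airybi(-3^(2/3)*x/3), x)


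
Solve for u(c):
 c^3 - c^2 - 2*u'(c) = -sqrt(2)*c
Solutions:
 u(c) = C1 + c^4/8 - c^3/6 + sqrt(2)*c^2/4


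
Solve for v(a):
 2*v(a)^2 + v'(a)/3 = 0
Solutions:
 v(a) = 1/(C1 + 6*a)


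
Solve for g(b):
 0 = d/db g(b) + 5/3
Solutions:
 g(b) = C1 - 5*b/3


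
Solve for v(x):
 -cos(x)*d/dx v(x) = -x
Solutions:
 v(x) = C1 + Integral(x/cos(x), x)


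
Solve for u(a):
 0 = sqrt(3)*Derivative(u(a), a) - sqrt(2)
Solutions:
 u(a) = C1 + sqrt(6)*a/3


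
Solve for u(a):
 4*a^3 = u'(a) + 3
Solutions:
 u(a) = C1 + a^4 - 3*a


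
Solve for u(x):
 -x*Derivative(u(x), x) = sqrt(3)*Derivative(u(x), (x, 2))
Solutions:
 u(x) = C1 + C2*erf(sqrt(2)*3^(3/4)*x/6)


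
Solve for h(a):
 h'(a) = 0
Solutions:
 h(a) = C1


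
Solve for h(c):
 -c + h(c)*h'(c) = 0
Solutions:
 h(c) = -sqrt(C1 + c^2)
 h(c) = sqrt(C1 + c^2)


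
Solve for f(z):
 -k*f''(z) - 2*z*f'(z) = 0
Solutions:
 f(z) = C1 + C2*sqrt(k)*erf(z*sqrt(1/k))


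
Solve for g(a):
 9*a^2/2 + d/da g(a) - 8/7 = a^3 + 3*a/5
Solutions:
 g(a) = C1 + a^4/4 - 3*a^3/2 + 3*a^2/10 + 8*a/7


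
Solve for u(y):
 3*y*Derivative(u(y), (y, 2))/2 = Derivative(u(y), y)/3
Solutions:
 u(y) = C1 + C2*y^(11/9)


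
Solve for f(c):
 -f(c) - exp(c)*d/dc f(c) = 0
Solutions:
 f(c) = C1*exp(exp(-c))


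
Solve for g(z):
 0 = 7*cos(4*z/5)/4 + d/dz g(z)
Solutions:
 g(z) = C1 - 35*sin(4*z/5)/16


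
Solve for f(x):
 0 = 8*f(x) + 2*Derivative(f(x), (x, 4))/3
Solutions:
 f(x) = (C1*sin(3^(1/4)*x) + C2*cos(3^(1/4)*x))*exp(-3^(1/4)*x) + (C3*sin(3^(1/4)*x) + C4*cos(3^(1/4)*x))*exp(3^(1/4)*x)


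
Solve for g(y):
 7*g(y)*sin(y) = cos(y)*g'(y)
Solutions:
 g(y) = C1/cos(y)^7


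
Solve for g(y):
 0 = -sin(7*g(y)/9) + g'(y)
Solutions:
 -y + 9*log(cos(7*g(y)/9) - 1)/14 - 9*log(cos(7*g(y)/9) + 1)/14 = C1


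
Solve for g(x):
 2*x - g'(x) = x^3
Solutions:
 g(x) = C1 - x^4/4 + x^2


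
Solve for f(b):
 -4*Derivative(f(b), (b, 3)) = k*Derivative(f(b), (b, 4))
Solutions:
 f(b) = C1 + C2*b + C3*b^2 + C4*exp(-4*b/k)


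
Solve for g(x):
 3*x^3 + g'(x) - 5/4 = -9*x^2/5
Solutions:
 g(x) = C1 - 3*x^4/4 - 3*x^3/5 + 5*x/4


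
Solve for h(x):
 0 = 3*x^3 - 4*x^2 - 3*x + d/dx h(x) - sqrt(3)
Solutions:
 h(x) = C1 - 3*x^4/4 + 4*x^3/3 + 3*x^2/2 + sqrt(3)*x


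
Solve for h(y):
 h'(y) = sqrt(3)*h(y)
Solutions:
 h(y) = C1*exp(sqrt(3)*y)


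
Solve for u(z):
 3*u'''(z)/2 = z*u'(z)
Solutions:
 u(z) = C1 + Integral(C2*airyai(2^(1/3)*3^(2/3)*z/3) + C3*airybi(2^(1/3)*3^(2/3)*z/3), z)


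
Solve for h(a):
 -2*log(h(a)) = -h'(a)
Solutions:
 li(h(a)) = C1 + 2*a


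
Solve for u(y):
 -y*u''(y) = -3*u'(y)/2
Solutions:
 u(y) = C1 + C2*y^(5/2)


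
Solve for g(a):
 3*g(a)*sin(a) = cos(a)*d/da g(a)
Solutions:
 g(a) = C1/cos(a)^3


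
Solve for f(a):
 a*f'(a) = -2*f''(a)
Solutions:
 f(a) = C1 + C2*erf(a/2)


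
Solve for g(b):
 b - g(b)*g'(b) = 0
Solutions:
 g(b) = -sqrt(C1 + b^2)
 g(b) = sqrt(C1 + b^2)


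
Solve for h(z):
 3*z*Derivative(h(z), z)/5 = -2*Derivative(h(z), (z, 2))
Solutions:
 h(z) = C1 + C2*erf(sqrt(15)*z/10)


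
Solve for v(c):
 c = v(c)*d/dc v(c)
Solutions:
 v(c) = -sqrt(C1 + c^2)
 v(c) = sqrt(C1 + c^2)


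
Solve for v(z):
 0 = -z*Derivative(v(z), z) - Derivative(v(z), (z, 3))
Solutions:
 v(z) = C1 + Integral(C2*airyai(-z) + C3*airybi(-z), z)


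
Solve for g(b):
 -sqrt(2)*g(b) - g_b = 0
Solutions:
 g(b) = C1*exp(-sqrt(2)*b)


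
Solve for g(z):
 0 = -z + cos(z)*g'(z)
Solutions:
 g(z) = C1 + Integral(z/cos(z), z)


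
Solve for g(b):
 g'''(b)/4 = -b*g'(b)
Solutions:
 g(b) = C1 + Integral(C2*airyai(-2^(2/3)*b) + C3*airybi(-2^(2/3)*b), b)


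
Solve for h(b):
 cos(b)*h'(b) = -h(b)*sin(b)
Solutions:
 h(b) = C1*cos(b)


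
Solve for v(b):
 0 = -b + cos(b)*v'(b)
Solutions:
 v(b) = C1 + Integral(b/cos(b), b)


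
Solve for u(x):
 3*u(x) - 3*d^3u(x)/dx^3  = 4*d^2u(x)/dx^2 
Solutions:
 u(x) = C1*exp(-x*(32*2^(1/3)/(27*sqrt(473) + 601)^(1/3) + 16 + 2^(2/3)*(27*sqrt(473) + 601)^(1/3))/36)*sin(2^(1/3)*sqrt(3)*x*(-2^(1/3)*(27*sqrt(473) + 601)^(1/3) + 32/(27*sqrt(473) + 601)^(1/3))/36) + C2*exp(-x*(32*2^(1/3)/(27*sqrt(473) + 601)^(1/3) + 16 + 2^(2/3)*(27*sqrt(473) + 601)^(1/3))/36)*cos(2^(1/3)*sqrt(3)*x*(-2^(1/3)*(27*sqrt(473) + 601)^(1/3) + 32/(27*sqrt(473) + 601)^(1/3))/36) + C3*exp(x*(-8 + 32*2^(1/3)/(27*sqrt(473) + 601)^(1/3) + 2^(2/3)*(27*sqrt(473) + 601)^(1/3))/18)


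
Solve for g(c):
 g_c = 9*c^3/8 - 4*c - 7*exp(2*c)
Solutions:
 g(c) = C1 + 9*c^4/32 - 2*c^2 - 7*exp(2*c)/2


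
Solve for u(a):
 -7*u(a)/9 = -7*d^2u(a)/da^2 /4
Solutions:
 u(a) = C1*exp(-2*a/3) + C2*exp(2*a/3)


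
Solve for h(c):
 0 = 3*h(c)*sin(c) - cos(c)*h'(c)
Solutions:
 h(c) = C1/cos(c)^3


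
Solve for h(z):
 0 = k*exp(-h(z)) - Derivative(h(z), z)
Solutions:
 h(z) = log(C1 + k*z)


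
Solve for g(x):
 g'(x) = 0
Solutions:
 g(x) = C1


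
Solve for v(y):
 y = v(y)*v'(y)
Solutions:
 v(y) = -sqrt(C1 + y^2)
 v(y) = sqrt(C1 + y^2)


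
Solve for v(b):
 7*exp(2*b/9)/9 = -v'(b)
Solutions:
 v(b) = C1 - 7*exp(2*b/9)/2


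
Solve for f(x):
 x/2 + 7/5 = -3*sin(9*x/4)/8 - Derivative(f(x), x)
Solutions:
 f(x) = C1 - x^2/4 - 7*x/5 + cos(9*x/4)/6


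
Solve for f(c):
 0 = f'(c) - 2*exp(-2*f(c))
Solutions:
 f(c) = log(-sqrt(C1 + 4*c))
 f(c) = log(C1 + 4*c)/2


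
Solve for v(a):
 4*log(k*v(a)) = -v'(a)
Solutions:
 li(k*v(a))/k = C1 - 4*a


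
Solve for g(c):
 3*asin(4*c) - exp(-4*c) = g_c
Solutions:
 g(c) = C1 + 3*c*asin(4*c) + 3*sqrt(1 - 16*c^2)/4 + exp(-4*c)/4


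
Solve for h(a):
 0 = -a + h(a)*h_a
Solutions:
 h(a) = -sqrt(C1 + a^2)
 h(a) = sqrt(C1 + a^2)


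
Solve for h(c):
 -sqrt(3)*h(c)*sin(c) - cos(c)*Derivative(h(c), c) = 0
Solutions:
 h(c) = C1*cos(c)^(sqrt(3))


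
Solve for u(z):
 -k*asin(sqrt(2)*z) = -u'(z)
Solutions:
 u(z) = C1 + k*(z*asin(sqrt(2)*z) + sqrt(2)*sqrt(1 - 2*z^2)/2)


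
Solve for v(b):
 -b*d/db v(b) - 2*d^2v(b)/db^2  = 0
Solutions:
 v(b) = C1 + C2*erf(b/2)


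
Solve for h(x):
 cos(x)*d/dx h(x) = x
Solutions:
 h(x) = C1 + Integral(x/cos(x), x)


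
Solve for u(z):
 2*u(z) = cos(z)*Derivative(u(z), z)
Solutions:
 u(z) = C1*(sin(z) + 1)/(sin(z) - 1)


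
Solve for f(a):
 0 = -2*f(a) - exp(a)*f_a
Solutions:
 f(a) = C1*exp(2*exp(-a))


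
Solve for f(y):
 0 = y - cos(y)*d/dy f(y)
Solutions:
 f(y) = C1 + Integral(y/cos(y), y)


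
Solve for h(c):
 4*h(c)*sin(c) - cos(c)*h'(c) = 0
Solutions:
 h(c) = C1/cos(c)^4


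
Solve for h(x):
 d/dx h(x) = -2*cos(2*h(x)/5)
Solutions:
 2*x - 5*log(sin(2*h(x)/5) - 1)/4 + 5*log(sin(2*h(x)/5) + 1)/4 = C1


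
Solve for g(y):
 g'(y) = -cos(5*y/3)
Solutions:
 g(y) = C1 - 3*sin(5*y/3)/5


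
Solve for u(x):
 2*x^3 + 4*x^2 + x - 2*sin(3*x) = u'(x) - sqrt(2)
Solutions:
 u(x) = C1 + x^4/2 + 4*x^3/3 + x^2/2 + sqrt(2)*x + 2*cos(3*x)/3


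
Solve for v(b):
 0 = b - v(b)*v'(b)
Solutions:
 v(b) = -sqrt(C1 + b^2)
 v(b) = sqrt(C1 + b^2)


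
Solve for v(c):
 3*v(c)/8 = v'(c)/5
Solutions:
 v(c) = C1*exp(15*c/8)


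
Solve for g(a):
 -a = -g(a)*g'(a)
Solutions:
 g(a) = -sqrt(C1 + a^2)
 g(a) = sqrt(C1 + a^2)


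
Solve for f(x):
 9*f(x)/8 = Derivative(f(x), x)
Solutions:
 f(x) = C1*exp(9*x/8)


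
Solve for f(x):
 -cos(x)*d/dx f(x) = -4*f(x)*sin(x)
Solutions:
 f(x) = C1/cos(x)^4


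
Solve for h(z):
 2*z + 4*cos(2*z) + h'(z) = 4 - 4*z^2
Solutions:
 h(z) = C1 - 4*z^3/3 - z^2 + 4*z - 4*sin(z)*cos(z)


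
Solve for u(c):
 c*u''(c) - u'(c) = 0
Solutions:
 u(c) = C1 + C2*c^2


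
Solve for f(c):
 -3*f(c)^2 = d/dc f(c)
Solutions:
 f(c) = 1/(C1 + 3*c)


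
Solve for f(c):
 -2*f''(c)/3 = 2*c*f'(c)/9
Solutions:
 f(c) = C1 + C2*erf(sqrt(6)*c/6)


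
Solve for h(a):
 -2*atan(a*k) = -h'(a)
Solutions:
 h(a) = C1 + 2*Piecewise((a*atan(a*k) - log(a^2*k^2 + 1)/(2*k), Ne(k, 0)), (0, True))


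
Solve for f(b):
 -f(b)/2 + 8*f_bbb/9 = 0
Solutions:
 f(b) = C3*exp(6^(2/3)*b/4) + (C1*sin(3*2^(2/3)*3^(1/6)*b/8) + C2*cos(3*2^(2/3)*3^(1/6)*b/8))*exp(-6^(2/3)*b/8)


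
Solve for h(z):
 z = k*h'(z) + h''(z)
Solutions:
 h(z) = C1 + C2*exp(-k*z) + z^2/(2*k) - z/k^2


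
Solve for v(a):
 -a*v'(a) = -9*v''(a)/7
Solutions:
 v(a) = C1 + C2*erfi(sqrt(14)*a/6)


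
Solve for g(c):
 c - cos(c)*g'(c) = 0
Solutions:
 g(c) = C1 + Integral(c/cos(c), c)


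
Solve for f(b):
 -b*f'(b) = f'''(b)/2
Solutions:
 f(b) = C1 + Integral(C2*airyai(-2^(1/3)*b) + C3*airybi(-2^(1/3)*b), b)


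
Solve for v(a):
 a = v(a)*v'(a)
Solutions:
 v(a) = -sqrt(C1 + a^2)
 v(a) = sqrt(C1 + a^2)


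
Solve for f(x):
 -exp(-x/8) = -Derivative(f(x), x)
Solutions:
 f(x) = C1 - 8*exp(-x/8)


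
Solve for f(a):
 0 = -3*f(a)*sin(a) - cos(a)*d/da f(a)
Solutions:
 f(a) = C1*cos(a)^3


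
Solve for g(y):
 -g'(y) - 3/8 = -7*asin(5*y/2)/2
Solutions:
 g(y) = C1 + 7*y*asin(5*y/2)/2 - 3*y/8 + 7*sqrt(4 - 25*y^2)/10


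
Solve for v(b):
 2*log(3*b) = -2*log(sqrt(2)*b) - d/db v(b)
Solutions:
 v(b) = C1 - 4*b*log(b) - b*log(18) + 4*b


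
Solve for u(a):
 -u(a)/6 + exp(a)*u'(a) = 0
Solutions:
 u(a) = C1*exp(-exp(-a)/6)


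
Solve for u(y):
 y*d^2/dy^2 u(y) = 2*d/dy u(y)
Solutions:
 u(y) = C1 + C2*y^3


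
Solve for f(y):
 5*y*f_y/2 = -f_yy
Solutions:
 f(y) = C1 + C2*erf(sqrt(5)*y/2)


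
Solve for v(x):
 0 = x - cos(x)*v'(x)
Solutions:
 v(x) = C1 + Integral(x/cos(x), x)


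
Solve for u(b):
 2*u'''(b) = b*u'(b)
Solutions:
 u(b) = C1 + Integral(C2*airyai(2^(2/3)*b/2) + C3*airybi(2^(2/3)*b/2), b)


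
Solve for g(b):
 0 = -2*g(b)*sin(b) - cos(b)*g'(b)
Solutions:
 g(b) = C1*cos(b)^2


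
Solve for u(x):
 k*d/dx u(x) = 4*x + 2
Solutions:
 u(x) = C1 + 2*x^2/k + 2*x/k


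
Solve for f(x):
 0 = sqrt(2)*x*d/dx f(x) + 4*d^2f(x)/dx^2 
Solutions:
 f(x) = C1 + C2*erf(2^(3/4)*x/4)


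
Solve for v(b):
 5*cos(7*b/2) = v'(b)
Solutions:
 v(b) = C1 + 10*sin(7*b/2)/7


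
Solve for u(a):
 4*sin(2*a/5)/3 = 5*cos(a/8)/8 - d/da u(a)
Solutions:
 u(a) = C1 + 5*sin(a/8) + 10*cos(2*a/5)/3


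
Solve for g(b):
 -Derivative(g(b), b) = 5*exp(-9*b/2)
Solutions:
 g(b) = C1 + 10*exp(-9*b/2)/9


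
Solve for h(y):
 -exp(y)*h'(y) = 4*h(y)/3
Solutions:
 h(y) = C1*exp(4*exp(-y)/3)


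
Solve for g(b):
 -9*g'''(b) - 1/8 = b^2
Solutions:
 g(b) = C1 + C2*b + C3*b^2 - b^5/540 - b^3/432


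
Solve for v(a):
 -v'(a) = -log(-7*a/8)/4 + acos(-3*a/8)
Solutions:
 v(a) = C1 + a*log(-a)/4 - a*acos(-3*a/8) - a*log(2) - a/4 + a*log(14)/4 - sqrt(64 - 9*a^2)/3


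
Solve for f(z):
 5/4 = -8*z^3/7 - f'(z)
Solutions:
 f(z) = C1 - 2*z^4/7 - 5*z/4


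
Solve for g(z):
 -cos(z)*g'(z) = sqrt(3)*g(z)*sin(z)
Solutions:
 g(z) = C1*cos(z)^(sqrt(3))


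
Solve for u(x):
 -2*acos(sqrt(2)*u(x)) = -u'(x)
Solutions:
 Integral(1/acos(sqrt(2)*_y), (_y, u(x))) = C1 + 2*x


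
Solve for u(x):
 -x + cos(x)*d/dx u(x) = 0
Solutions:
 u(x) = C1 + Integral(x/cos(x), x)


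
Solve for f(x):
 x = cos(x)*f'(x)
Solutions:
 f(x) = C1 + Integral(x/cos(x), x)


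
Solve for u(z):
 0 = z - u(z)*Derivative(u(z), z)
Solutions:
 u(z) = -sqrt(C1 + z^2)
 u(z) = sqrt(C1 + z^2)


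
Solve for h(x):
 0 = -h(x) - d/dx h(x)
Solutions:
 h(x) = C1*exp(-x)


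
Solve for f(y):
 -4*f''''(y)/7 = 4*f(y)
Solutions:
 f(y) = (C1*sin(sqrt(2)*7^(1/4)*y/2) + C2*cos(sqrt(2)*7^(1/4)*y/2))*exp(-sqrt(2)*7^(1/4)*y/2) + (C3*sin(sqrt(2)*7^(1/4)*y/2) + C4*cos(sqrt(2)*7^(1/4)*y/2))*exp(sqrt(2)*7^(1/4)*y/2)


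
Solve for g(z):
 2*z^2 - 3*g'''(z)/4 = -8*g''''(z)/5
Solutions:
 g(z) = C1 + C2*z + C3*z^2 + C4*exp(15*z/32) + 2*z^5/45 + 64*z^4/135 + 8192*z^3/2025


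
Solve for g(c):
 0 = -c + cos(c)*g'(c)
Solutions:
 g(c) = C1 + Integral(c/cos(c), c)


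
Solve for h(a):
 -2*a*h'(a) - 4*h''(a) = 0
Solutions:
 h(a) = C1 + C2*erf(a/2)


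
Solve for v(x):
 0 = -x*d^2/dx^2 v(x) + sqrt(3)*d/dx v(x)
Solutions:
 v(x) = C1 + C2*x^(1 + sqrt(3))


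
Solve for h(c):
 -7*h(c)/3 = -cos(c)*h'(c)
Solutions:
 h(c) = C1*(sin(c) + 1)^(7/6)/(sin(c) - 1)^(7/6)


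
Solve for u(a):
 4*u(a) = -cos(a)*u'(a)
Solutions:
 u(a) = C1*(sin(a)^2 - 2*sin(a) + 1)/(sin(a)^2 + 2*sin(a) + 1)


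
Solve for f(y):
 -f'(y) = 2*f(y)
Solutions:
 f(y) = C1*exp(-2*y)


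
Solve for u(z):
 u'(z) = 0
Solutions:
 u(z) = C1


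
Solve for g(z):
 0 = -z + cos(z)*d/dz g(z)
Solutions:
 g(z) = C1 + Integral(z/cos(z), z)


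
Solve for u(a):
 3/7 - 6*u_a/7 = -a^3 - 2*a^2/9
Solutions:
 u(a) = C1 + 7*a^4/24 + 7*a^3/81 + a/2


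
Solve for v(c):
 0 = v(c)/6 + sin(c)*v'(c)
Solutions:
 v(c) = C1*(cos(c) + 1)^(1/12)/(cos(c) - 1)^(1/12)


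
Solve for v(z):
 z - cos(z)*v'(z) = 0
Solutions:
 v(z) = C1 + Integral(z/cos(z), z)


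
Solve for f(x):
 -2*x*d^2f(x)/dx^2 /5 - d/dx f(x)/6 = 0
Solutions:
 f(x) = C1 + C2*x^(7/12)


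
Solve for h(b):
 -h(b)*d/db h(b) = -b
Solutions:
 h(b) = -sqrt(C1 + b^2)
 h(b) = sqrt(C1 + b^2)


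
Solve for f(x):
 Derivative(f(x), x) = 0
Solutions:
 f(x) = C1


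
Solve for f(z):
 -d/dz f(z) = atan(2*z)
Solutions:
 f(z) = C1 - z*atan(2*z) + log(4*z^2 + 1)/4


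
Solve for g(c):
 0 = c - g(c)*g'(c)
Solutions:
 g(c) = -sqrt(C1 + c^2)
 g(c) = sqrt(C1 + c^2)


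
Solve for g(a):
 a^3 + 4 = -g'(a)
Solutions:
 g(a) = C1 - a^4/4 - 4*a


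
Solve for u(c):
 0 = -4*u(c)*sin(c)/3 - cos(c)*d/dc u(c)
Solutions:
 u(c) = C1*cos(c)^(4/3)


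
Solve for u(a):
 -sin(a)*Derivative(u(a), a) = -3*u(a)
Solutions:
 u(a) = C1*(cos(a) - 1)^(3/2)/(cos(a) + 1)^(3/2)


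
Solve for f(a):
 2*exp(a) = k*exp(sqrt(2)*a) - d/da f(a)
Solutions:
 f(a) = C1 + sqrt(2)*k*exp(sqrt(2)*a)/2 - 2*exp(a)


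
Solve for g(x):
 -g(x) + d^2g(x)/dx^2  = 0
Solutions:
 g(x) = C1*exp(-x) + C2*exp(x)


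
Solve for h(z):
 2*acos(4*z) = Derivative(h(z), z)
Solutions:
 h(z) = C1 + 2*z*acos(4*z) - sqrt(1 - 16*z^2)/2


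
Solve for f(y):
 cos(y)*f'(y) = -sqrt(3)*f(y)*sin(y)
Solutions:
 f(y) = C1*cos(y)^(sqrt(3))


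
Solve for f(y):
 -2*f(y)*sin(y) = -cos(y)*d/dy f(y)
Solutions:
 f(y) = C1/cos(y)^2


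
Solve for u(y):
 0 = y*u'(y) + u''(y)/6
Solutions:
 u(y) = C1 + C2*erf(sqrt(3)*y)


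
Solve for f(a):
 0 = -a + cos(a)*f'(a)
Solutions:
 f(a) = C1 + Integral(a/cos(a), a)


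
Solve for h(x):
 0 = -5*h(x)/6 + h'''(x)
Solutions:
 h(x) = C3*exp(5^(1/3)*6^(2/3)*x/6) + (C1*sin(2^(2/3)*3^(1/6)*5^(1/3)*x/4) + C2*cos(2^(2/3)*3^(1/6)*5^(1/3)*x/4))*exp(-5^(1/3)*6^(2/3)*x/12)


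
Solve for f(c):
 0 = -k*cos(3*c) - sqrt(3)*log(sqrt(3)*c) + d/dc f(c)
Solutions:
 f(c) = C1 + sqrt(3)*c*(log(c) - 1) + sqrt(3)*c*log(3)/2 + k*sin(3*c)/3


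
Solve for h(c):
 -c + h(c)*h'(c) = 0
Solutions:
 h(c) = -sqrt(C1 + c^2)
 h(c) = sqrt(C1 + c^2)


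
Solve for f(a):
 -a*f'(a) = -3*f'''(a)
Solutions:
 f(a) = C1 + Integral(C2*airyai(3^(2/3)*a/3) + C3*airybi(3^(2/3)*a/3), a)


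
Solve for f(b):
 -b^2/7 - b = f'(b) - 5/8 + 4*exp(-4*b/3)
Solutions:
 f(b) = C1 - b^3/21 - b^2/2 + 5*b/8 + 3*exp(-4*b/3)


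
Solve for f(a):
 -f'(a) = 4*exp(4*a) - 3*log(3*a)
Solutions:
 f(a) = C1 + 3*a*log(a) + 3*a*(-1 + log(3)) - exp(4*a)


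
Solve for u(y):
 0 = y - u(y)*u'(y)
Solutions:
 u(y) = -sqrt(C1 + y^2)
 u(y) = sqrt(C1 + y^2)


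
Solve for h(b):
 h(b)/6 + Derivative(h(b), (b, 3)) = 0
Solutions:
 h(b) = C3*exp(-6^(2/3)*b/6) + (C1*sin(2^(2/3)*3^(1/6)*b/4) + C2*cos(2^(2/3)*3^(1/6)*b/4))*exp(6^(2/3)*b/12)


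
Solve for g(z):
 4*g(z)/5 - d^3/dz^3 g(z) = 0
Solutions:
 g(z) = C3*exp(10^(2/3)*z/5) + (C1*sin(10^(2/3)*sqrt(3)*z/10) + C2*cos(10^(2/3)*sqrt(3)*z/10))*exp(-10^(2/3)*z/10)


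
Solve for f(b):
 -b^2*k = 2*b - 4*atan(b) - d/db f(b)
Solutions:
 f(b) = C1 + b^3*k/3 + b^2 - 4*b*atan(b) + 2*log(b^2 + 1)


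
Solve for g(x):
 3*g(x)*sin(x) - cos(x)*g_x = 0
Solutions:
 g(x) = C1/cos(x)^3


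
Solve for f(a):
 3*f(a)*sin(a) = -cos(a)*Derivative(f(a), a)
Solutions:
 f(a) = C1*cos(a)^3


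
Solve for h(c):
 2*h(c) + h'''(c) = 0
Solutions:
 h(c) = C3*exp(-2^(1/3)*c) + (C1*sin(2^(1/3)*sqrt(3)*c/2) + C2*cos(2^(1/3)*sqrt(3)*c/2))*exp(2^(1/3)*c/2)


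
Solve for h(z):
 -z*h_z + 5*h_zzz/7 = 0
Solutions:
 h(z) = C1 + Integral(C2*airyai(5^(2/3)*7^(1/3)*z/5) + C3*airybi(5^(2/3)*7^(1/3)*z/5), z)


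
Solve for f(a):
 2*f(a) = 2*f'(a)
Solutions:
 f(a) = C1*exp(a)


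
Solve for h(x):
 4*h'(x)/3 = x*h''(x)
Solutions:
 h(x) = C1 + C2*x^(7/3)


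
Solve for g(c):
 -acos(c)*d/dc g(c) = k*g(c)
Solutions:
 g(c) = C1*exp(-k*Integral(1/acos(c), c))


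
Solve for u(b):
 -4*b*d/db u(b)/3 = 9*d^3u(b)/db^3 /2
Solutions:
 u(b) = C1 + Integral(C2*airyai(-2*b/3) + C3*airybi(-2*b/3), b)


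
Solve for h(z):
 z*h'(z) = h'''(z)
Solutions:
 h(z) = C1 + Integral(C2*airyai(z) + C3*airybi(z), z)


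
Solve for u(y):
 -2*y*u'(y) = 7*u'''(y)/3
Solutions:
 u(y) = C1 + Integral(C2*airyai(-6^(1/3)*7^(2/3)*y/7) + C3*airybi(-6^(1/3)*7^(2/3)*y/7), y)


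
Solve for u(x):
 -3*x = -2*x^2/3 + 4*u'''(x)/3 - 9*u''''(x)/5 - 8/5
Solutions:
 u(x) = C1 + C2*x + C3*x^2 + C4*exp(20*x/27) + x^5/120 - 3*x^4/80 - x^3/400


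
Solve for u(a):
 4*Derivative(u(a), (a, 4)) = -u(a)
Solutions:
 u(a) = (C1*sin(a/2) + C2*cos(a/2))*exp(-a/2) + (C3*sin(a/2) + C4*cos(a/2))*exp(a/2)


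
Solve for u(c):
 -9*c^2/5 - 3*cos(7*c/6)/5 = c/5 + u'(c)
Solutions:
 u(c) = C1 - 3*c^3/5 - c^2/10 - 18*sin(7*c/6)/35


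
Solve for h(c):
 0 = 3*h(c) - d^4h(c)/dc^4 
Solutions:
 h(c) = C1*exp(-3^(1/4)*c) + C2*exp(3^(1/4)*c) + C3*sin(3^(1/4)*c) + C4*cos(3^(1/4)*c)


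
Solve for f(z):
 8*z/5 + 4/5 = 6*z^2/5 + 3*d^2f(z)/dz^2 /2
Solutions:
 f(z) = C1 + C2*z - z^4/15 + 8*z^3/45 + 4*z^2/15


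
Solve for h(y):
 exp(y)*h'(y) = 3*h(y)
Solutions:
 h(y) = C1*exp(-3*exp(-y))


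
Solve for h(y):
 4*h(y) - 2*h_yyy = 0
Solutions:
 h(y) = C3*exp(2^(1/3)*y) + (C1*sin(2^(1/3)*sqrt(3)*y/2) + C2*cos(2^(1/3)*sqrt(3)*y/2))*exp(-2^(1/3)*y/2)


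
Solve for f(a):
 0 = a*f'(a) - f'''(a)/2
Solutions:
 f(a) = C1 + Integral(C2*airyai(2^(1/3)*a) + C3*airybi(2^(1/3)*a), a)


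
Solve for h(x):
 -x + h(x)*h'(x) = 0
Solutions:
 h(x) = -sqrt(C1 + x^2)
 h(x) = sqrt(C1 + x^2)


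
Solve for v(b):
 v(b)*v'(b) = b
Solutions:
 v(b) = -sqrt(C1 + b^2)
 v(b) = sqrt(C1 + b^2)


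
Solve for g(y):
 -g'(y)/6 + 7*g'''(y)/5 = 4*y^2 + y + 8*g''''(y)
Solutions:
 g(y) = C1 + C2*exp(y*(49/(60*sqrt(86570) + 17657)^(1/3) + 14 + (60*sqrt(86570) + 17657)^(1/3))/240)*sin(sqrt(3)*y*(-(60*sqrt(86570) + 17657)^(1/3) + 49/(60*sqrt(86570) + 17657)^(1/3))/240) + C3*exp(y*(49/(60*sqrt(86570) + 17657)^(1/3) + 14 + (60*sqrt(86570) + 17657)^(1/3))/240)*cos(sqrt(3)*y*(-(60*sqrt(86570) + 17657)^(1/3) + 49/(60*sqrt(86570) + 17657)^(1/3))/240) + C4*exp(y*(-(60*sqrt(86570) + 17657)^(1/3) - 49/(60*sqrt(86570) + 17657)^(1/3) + 7)/120) - 8*y^3 - 3*y^2 - 2016*y/5


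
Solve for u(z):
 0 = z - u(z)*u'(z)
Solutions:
 u(z) = -sqrt(C1 + z^2)
 u(z) = sqrt(C1 + z^2)


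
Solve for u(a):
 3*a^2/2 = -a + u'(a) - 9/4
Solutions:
 u(a) = C1 + a^3/2 + a^2/2 + 9*a/4


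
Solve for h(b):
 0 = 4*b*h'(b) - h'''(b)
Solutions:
 h(b) = C1 + Integral(C2*airyai(2^(2/3)*b) + C3*airybi(2^(2/3)*b), b)


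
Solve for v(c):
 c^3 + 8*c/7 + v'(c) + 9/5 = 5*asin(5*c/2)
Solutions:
 v(c) = C1 - c^4/4 - 4*c^2/7 + 5*c*asin(5*c/2) - 9*c/5 + sqrt(4 - 25*c^2)


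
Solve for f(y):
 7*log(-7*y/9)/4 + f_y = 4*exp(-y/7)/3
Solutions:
 f(y) = C1 - 7*y*log(-y)/4 + 7*y*(-log(7) + 1 + 2*log(3))/4 - 28*exp(-y/7)/3


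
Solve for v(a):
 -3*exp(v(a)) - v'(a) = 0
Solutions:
 v(a) = log(1/(C1 + 3*a))


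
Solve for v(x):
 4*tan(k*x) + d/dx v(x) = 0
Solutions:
 v(x) = C1 - 4*Piecewise((-log(cos(k*x))/k, Ne(k, 0)), (0, True))


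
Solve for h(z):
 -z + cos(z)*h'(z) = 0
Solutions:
 h(z) = C1 + Integral(z/cos(z), z)


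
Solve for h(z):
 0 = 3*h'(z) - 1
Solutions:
 h(z) = C1 + z/3


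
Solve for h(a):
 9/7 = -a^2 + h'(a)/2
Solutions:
 h(a) = C1 + 2*a^3/3 + 18*a/7


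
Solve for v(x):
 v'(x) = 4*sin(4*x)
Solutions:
 v(x) = C1 - cos(4*x)


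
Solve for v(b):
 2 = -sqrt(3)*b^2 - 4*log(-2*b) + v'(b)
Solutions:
 v(b) = C1 + sqrt(3)*b^3/3 + 4*b*log(-b) + 2*b*(-1 + 2*log(2))


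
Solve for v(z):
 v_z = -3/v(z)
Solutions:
 v(z) = -sqrt(C1 - 6*z)
 v(z) = sqrt(C1 - 6*z)


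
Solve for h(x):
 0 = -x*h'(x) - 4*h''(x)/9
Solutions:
 h(x) = C1 + C2*erf(3*sqrt(2)*x/4)


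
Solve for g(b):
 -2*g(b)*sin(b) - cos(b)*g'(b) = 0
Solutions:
 g(b) = C1*cos(b)^2


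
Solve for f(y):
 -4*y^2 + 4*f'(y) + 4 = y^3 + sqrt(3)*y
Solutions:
 f(y) = C1 + y^4/16 + y^3/3 + sqrt(3)*y^2/8 - y


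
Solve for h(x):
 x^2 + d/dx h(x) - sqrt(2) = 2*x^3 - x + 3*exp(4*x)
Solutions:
 h(x) = C1 + x^4/2 - x^3/3 - x^2/2 + sqrt(2)*x + 3*exp(4*x)/4


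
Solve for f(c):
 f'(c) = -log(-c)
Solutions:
 f(c) = C1 - c*log(-c) + c


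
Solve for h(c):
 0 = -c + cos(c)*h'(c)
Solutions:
 h(c) = C1 + Integral(c/cos(c), c)


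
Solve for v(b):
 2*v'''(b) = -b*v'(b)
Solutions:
 v(b) = C1 + Integral(C2*airyai(-2^(2/3)*b/2) + C3*airybi(-2^(2/3)*b/2), b)


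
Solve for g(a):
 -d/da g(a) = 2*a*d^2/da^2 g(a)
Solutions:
 g(a) = C1 + C2*sqrt(a)


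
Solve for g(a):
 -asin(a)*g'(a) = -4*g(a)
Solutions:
 g(a) = C1*exp(4*Integral(1/asin(a), a))


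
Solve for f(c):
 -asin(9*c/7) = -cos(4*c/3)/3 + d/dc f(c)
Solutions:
 f(c) = C1 - c*asin(9*c/7) - sqrt(49 - 81*c^2)/9 + sin(4*c/3)/4


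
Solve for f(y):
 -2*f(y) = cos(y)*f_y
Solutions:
 f(y) = C1*(sin(y) - 1)/(sin(y) + 1)


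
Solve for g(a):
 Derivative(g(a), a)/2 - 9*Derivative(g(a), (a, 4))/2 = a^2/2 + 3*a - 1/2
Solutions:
 g(a) = C1 + C4*exp(3^(1/3)*a/3) + a^3/3 + 3*a^2 - a + (C2*sin(3^(5/6)*a/6) + C3*cos(3^(5/6)*a/6))*exp(-3^(1/3)*a/6)


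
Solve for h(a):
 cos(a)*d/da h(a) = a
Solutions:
 h(a) = C1 + Integral(a/cos(a), a)


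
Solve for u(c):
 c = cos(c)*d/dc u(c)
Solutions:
 u(c) = C1 + Integral(c/cos(c), c)


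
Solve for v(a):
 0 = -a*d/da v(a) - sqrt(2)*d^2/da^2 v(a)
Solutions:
 v(a) = C1 + C2*erf(2^(1/4)*a/2)


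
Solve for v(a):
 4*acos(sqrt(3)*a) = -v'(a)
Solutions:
 v(a) = C1 - 4*a*acos(sqrt(3)*a) + 4*sqrt(3)*sqrt(1 - 3*a^2)/3


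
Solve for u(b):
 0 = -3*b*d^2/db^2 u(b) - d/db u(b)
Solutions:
 u(b) = C1 + C2*b^(2/3)


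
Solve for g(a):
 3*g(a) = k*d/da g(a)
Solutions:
 g(a) = C1*exp(3*a/k)


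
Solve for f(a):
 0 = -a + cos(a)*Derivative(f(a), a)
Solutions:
 f(a) = C1 + Integral(a/cos(a), a)


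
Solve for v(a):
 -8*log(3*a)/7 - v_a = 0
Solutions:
 v(a) = C1 - 8*a*log(a)/7 - 8*a*log(3)/7 + 8*a/7


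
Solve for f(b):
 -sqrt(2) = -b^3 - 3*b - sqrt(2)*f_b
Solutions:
 f(b) = C1 - sqrt(2)*b^4/8 - 3*sqrt(2)*b^2/4 + b


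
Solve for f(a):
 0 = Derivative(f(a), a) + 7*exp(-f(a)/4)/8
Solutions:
 f(a) = 4*log(C1 - 7*a/32)


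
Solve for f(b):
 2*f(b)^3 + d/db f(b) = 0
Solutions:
 f(b) = -sqrt(2)*sqrt(-1/(C1 - 2*b))/2
 f(b) = sqrt(2)*sqrt(-1/(C1 - 2*b))/2


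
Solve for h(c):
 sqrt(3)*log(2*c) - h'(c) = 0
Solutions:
 h(c) = C1 + sqrt(3)*c*log(c) - sqrt(3)*c + sqrt(3)*c*log(2)


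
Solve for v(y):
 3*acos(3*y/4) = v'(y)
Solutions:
 v(y) = C1 + 3*y*acos(3*y/4) - sqrt(16 - 9*y^2)


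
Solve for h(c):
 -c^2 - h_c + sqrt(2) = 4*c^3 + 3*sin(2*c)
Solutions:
 h(c) = C1 - c^4 - c^3/3 + sqrt(2)*c + 3*cos(2*c)/2


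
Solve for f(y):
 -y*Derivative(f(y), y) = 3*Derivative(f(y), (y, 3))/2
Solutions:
 f(y) = C1 + Integral(C2*airyai(-2^(1/3)*3^(2/3)*y/3) + C3*airybi(-2^(1/3)*3^(2/3)*y/3), y)


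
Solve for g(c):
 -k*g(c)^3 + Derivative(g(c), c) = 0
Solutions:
 g(c) = -sqrt(2)*sqrt(-1/(C1 + c*k))/2
 g(c) = sqrt(2)*sqrt(-1/(C1 + c*k))/2


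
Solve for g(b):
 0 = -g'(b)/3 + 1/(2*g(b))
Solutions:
 g(b) = -sqrt(C1 + 3*b)
 g(b) = sqrt(C1 + 3*b)


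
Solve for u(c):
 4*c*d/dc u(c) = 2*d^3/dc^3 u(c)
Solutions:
 u(c) = C1 + Integral(C2*airyai(2^(1/3)*c) + C3*airybi(2^(1/3)*c), c)


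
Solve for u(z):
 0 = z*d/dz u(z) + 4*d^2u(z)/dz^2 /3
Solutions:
 u(z) = C1 + C2*erf(sqrt(6)*z/4)


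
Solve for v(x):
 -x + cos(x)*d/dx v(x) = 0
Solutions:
 v(x) = C1 + Integral(x/cos(x), x)


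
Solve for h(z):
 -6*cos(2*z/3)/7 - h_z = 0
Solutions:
 h(z) = C1 - 9*sin(2*z/3)/7


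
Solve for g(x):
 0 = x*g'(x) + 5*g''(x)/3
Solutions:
 g(x) = C1 + C2*erf(sqrt(30)*x/10)


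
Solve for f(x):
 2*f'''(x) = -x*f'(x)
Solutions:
 f(x) = C1 + Integral(C2*airyai(-2^(2/3)*x/2) + C3*airybi(-2^(2/3)*x/2), x)


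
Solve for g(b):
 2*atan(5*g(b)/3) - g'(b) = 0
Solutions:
 Integral(1/atan(5*_y/3), (_y, g(b))) = C1 + 2*b


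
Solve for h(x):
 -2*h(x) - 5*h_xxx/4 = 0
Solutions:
 h(x) = C3*exp(-2*5^(2/3)*x/5) + (C1*sin(sqrt(3)*5^(2/3)*x/5) + C2*cos(sqrt(3)*5^(2/3)*x/5))*exp(5^(2/3)*x/5)


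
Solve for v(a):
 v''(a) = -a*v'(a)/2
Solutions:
 v(a) = C1 + C2*erf(a/2)


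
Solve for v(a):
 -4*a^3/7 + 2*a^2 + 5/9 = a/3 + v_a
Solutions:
 v(a) = C1 - a^4/7 + 2*a^3/3 - a^2/6 + 5*a/9


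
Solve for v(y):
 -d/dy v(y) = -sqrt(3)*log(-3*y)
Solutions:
 v(y) = C1 + sqrt(3)*y*log(-y) + sqrt(3)*y*(-1 + log(3))


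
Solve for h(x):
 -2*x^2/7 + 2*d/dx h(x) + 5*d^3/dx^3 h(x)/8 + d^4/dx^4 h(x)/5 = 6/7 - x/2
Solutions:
 h(x) = C1 + C2*exp(x*(-50 + 125*5^(2/3)/(96*sqrt(30111) + 16949)^(1/3) + 5^(1/3)*(96*sqrt(30111) + 16949)^(1/3))/48)*sin(sqrt(3)*5^(1/3)*x*(-(96*sqrt(30111) + 16949)^(1/3) + 125*5^(1/3)/(96*sqrt(30111) + 16949)^(1/3))/48) + C3*exp(x*(-50 + 125*5^(2/3)/(96*sqrt(30111) + 16949)^(1/3) + 5^(1/3)*(96*sqrt(30111) + 16949)^(1/3))/48)*cos(sqrt(3)*5^(1/3)*x*(-(96*sqrt(30111) + 16949)^(1/3) + 125*5^(1/3)/(96*sqrt(30111) + 16949)^(1/3))/48) + C4*exp(-x*(125*5^(2/3)/(96*sqrt(30111) + 16949)^(1/3) + 25 + 5^(1/3)*(96*sqrt(30111) + 16949)^(1/3))/24) + x^3/21 - x^2/8 + 19*x/56


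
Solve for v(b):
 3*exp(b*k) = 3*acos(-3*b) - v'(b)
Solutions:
 v(b) = C1 + 3*b*acos(-3*b) + sqrt(1 - 9*b^2) - 3*Piecewise((exp(b*k)/k, Ne(k, 0)), (b, True))


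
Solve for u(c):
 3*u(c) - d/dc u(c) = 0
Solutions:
 u(c) = C1*exp(3*c)


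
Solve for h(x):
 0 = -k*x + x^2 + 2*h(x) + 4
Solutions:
 h(x) = k*x/2 - x^2/2 - 2


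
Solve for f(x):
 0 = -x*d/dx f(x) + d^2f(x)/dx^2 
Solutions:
 f(x) = C1 + C2*erfi(sqrt(2)*x/2)


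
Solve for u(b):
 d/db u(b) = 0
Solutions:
 u(b) = C1


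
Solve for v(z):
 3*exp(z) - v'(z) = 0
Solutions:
 v(z) = C1 + 3*exp(z)


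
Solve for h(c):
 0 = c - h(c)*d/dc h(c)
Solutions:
 h(c) = -sqrt(C1 + c^2)
 h(c) = sqrt(C1 + c^2)


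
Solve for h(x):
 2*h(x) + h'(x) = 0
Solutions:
 h(x) = C1*exp(-2*x)


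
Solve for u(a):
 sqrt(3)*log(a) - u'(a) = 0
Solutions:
 u(a) = C1 + sqrt(3)*a*log(a) - sqrt(3)*a


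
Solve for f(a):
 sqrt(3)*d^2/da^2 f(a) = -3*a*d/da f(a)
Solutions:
 f(a) = C1 + C2*erf(sqrt(2)*3^(1/4)*a/2)


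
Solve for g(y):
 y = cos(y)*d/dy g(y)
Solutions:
 g(y) = C1 + Integral(y/cos(y), y)


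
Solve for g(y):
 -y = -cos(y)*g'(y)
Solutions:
 g(y) = C1 + Integral(y/cos(y), y)


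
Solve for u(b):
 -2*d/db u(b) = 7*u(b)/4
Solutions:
 u(b) = C1*exp(-7*b/8)


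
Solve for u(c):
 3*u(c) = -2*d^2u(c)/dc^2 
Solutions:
 u(c) = C1*sin(sqrt(6)*c/2) + C2*cos(sqrt(6)*c/2)


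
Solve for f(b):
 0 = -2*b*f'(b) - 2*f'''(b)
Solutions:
 f(b) = C1 + Integral(C2*airyai(-b) + C3*airybi(-b), b)


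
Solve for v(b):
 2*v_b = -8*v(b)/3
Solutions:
 v(b) = C1*exp(-4*b/3)


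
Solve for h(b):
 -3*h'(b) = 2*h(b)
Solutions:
 h(b) = C1*exp(-2*b/3)


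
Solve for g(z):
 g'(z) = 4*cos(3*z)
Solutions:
 g(z) = C1 + 4*sin(3*z)/3


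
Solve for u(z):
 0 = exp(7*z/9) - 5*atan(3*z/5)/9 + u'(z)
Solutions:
 u(z) = C1 + 5*z*atan(3*z/5)/9 - 9*exp(7*z/9)/7 - 25*log(9*z^2 + 25)/54


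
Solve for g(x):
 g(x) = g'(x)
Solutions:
 g(x) = C1*exp(x)


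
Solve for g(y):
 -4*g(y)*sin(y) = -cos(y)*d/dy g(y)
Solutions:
 g(y) = C1/cos(y)^4


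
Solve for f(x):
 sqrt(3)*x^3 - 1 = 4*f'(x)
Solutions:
 f(x) = C1 + sqrt(3)*x^4/16 - x/4


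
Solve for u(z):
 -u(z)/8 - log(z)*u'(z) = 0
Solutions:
 u(z) = C1*exp(-li(z)/8)


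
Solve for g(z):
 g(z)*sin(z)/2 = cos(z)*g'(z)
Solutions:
 g(z) = C1/sqrt(cos(z))


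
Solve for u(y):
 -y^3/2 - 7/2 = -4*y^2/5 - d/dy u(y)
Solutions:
 u(y) = C1 + y^4/8 - 4*y^3/15 + 7*y/2


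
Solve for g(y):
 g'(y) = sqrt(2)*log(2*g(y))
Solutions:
 -sqrt(2)*Integral(1/(log(_y) + log(2)), (_y, g(y)))/2 = C1 - y


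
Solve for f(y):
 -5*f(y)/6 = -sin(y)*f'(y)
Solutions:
 f(y) = C1*(cos(y) - 1)^(5/12)/(cos(y) + 1)^(5/12)


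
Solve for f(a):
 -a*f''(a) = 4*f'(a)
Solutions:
 f(a) = C1 + C2/a^3


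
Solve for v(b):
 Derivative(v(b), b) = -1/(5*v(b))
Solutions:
 v(b) = -sqrt(C1 - 10*b)/5
 v(b) = sqrt(C1 - 10*b)/5


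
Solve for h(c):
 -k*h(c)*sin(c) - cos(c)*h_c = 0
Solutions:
 h(c) = C1*exp(k*log(cos(c)))


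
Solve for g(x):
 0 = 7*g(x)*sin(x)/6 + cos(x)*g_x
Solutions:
 g(x) = C1*cos(x)^(7/6)


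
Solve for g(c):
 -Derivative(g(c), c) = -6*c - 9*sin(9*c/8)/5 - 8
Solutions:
 g(c) = C1 + 3*c^2 + 8*c - 8*cos(9*c/8)/5


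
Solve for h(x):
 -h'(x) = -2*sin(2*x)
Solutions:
 h(x) = C1 - cos(2*x)


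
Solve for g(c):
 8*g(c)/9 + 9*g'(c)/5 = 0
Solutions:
 g(c) = C1*exp(-40*c/81)


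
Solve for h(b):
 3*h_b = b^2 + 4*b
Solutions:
 h(b) = C1 + b^3/9 + 2*b^2/3


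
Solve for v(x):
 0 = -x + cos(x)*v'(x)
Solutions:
 v(x) = C1 + Integral(x/cos(x), x)


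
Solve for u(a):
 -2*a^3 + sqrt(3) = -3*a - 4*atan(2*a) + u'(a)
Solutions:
 u(a) = C1 - a^4/2 + 3*a^2/2 + 4*a*atan(2*a) + sqrt(3)*a - log(4*a^2 + 1)


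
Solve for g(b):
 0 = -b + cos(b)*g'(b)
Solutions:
 g(b) = C1 + Integral(b/cos(b), b)


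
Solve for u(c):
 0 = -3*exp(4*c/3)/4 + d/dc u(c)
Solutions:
 u(c) = C1 + 9*exp(4*c/3)/16


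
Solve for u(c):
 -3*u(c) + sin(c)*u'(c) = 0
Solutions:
 u(c) = C1*(cos(c) - 1)^(3/2)/(cos(c) + 1)^(3/2)


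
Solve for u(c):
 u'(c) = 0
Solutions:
 u(c) = C1


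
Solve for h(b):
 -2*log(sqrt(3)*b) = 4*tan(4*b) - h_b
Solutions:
 h(b) = C1 + 2*b*log(b) - 2*b + b*log(3) - log(cos(4*b))


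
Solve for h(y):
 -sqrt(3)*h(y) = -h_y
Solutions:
 h(y) = C1*exp(sqrt(3)*y)


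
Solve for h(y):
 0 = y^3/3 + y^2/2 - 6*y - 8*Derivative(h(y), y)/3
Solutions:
 h(y) = C1 + y^4/32 + y^3/16 - 9*y^2/8


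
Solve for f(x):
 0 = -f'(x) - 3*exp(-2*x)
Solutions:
 f(x) = C1 + 3*exp(-2*x)/2


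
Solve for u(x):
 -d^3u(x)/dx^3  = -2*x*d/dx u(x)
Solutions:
 u(x) = C1 + Integral(C2*airyai(2^(1/3)*x) + C3*airybi(2^(1/3)*x), x)
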